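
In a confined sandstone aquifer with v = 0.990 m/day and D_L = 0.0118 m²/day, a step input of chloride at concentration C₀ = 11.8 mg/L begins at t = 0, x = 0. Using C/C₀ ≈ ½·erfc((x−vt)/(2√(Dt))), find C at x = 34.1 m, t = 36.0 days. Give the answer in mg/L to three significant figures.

For a continuous step input, C/C₀ ≈ ½·erfc((x−vt)/(2√(Dt))).
vt = 0.990 × 36.0 = 35.64 m and 2√(Dt) = 2√(0.0118 × 36.0) = 1.304 m.
Argument (x−vt)/(2√(Dt)) = (34.1 − 35.64)/1.304 = -1.181; ½·erfc(-1.181) = 0.9526.
C = 11.8 × 0.9526 = 11.2 mg/L.

11.2 mg/L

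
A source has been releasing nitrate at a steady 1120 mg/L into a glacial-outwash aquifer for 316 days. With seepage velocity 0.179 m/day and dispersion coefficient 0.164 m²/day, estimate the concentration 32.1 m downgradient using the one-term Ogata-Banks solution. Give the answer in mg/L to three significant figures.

For a continuous step input, C/C₀ ≈ ½·erfc((x−vt)/(2√(Dt))).
vt = 0.179 × 316 = 56.564 m and 2√(Dt) = 2√(0.164 × 316) = 14.40 m.
Argument (x−vt)/(2√(Dt)) = (32.1 − 56.564)/14.40 = -1.699; ½·erfc(-1.699) = 0.9919.
C = 1120 × 0.9919 = 1110 mg/L.

1110 mg/L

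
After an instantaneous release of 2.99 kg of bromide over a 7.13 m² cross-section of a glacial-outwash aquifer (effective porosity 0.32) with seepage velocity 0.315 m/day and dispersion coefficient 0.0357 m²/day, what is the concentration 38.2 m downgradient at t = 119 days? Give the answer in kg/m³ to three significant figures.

0.174 kg/m³

For an instantaneous plane source, C(x,t) = M/(n_e·A·√(4πDt)) · exp(−(x−vt)²/(4Dt)), with n_e·A the pore (flow) area.
Plume center vt = 0.315 × 119 = 37.485 m, so the well at 38.2 m is 0.715 m downgradient of the peak.
√(4πDt) = 7.307 m, giving peak height M/(n_e·A·√(4πDt)) = 2.99/(0.32 × 7.13 × 7.307) = 0.1793 kg/m³.
(x−vt)²/(4Dt) = (0.715)²/(4 × 0.0357 × 119) = 0.03008; exp(−0.03008) = 0.9704.
C = 0.1793 × 0.9704 = 0.174 kg/m³.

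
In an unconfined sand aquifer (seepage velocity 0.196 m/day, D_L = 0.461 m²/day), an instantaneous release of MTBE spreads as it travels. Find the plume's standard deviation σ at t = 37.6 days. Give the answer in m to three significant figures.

5.89 m

Dispersive spreading gives a Gaussian with σ² = 2Dt; advection only shifts the center.
σ = √(2 × 0.461 × 37.6) = 5.89 m.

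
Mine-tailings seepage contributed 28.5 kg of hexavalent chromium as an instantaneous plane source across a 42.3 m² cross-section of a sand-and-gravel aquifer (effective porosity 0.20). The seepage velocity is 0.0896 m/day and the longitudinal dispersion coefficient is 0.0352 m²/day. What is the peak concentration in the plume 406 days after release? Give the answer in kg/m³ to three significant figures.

0.251 kg/m³

The peak of an instantaneous 1D plume sits at x = vt; there the Gaussian factor is 1 and C_max = M/(n_e·A·√(4πDt)), where n_e·A is the pore area the mass is dissolved in.
√(4πDt) = √(4π × 0.0352 × 406) = 13.40 m, so C_max = 28.5/(0.20 × 42.3 × 13.40) = 0.251 kg/m³.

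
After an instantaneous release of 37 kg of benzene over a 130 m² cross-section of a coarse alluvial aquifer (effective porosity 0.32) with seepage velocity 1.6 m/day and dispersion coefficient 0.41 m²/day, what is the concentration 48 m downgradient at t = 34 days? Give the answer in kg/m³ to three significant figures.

0.0322 kg/m³

For an instantaneous plane source, C(x,t) = M/(n_e·A·√(4πDt)) · exp(−(x−vt)²/(4Dt)), with n_e·A the pore (flow) area.
Plume center vt = 1.6 × 34 = 54.4 m, so the well at 48 m is 6.4 m upgradient of the peak.
√(4πDt) = 13.24 m, giving peak height M/(n_e·A·√(4πDt)) = 37/(0.32 × 130 × 13.24) = 0.06718 kg/m³.
(x−vt)²/(4Dt) = (-6.4)²/(4 × 0.41 × 34) = 0.7346; exp(−0.7346) = 0.4797.
C = 0.06718 × 0.4797 = 0.0322 kg/m³.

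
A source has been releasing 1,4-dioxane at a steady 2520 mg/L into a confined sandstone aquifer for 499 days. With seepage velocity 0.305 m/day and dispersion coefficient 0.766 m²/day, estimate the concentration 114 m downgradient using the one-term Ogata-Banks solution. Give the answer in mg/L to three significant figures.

2310 mg/L

For a continuous step input, C/C₀ ≈ ½·erfc((x−vt)/(2√(Dt))).
vt = 0.305 × 499 = 152.195 m and 2√(Dt) = 2√(0.766 × 499) = 39.10 m.
Argument (x−vt)/(2√(Dt)) = (114 − 152.195)/39.10 = -0.9769; ½·erfc(-0.9769) = 0.9164.
C = 2520 × 0.9164 = 2310 mg/L.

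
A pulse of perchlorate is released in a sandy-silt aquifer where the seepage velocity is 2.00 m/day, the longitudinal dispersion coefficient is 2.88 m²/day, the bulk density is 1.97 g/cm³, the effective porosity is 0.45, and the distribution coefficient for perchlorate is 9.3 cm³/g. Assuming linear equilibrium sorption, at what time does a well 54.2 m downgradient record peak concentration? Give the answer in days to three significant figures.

Retardation factor R = 1 + ρ_b·K_d/n = 1 + 1.97 × 9.3/0.45 = 41.71.
Sorption retards both mechanisms: v_R = v/R = 0.04795 m/day, D_R = D/R = 0.06905 m²/day.
Peak time from v_R²t² + 2D_R t − x² = 0: t = (√(D_R² + v_R²x²) − D_R)/v_R².
√(D_R² + v_R²x²) = √(0.06905² + 0.04795² × 54.2²) = 2.600; v_R² = 0.002299.
t = (2.600 − 0.06905)/0.002299 = 1100 days.

1100 days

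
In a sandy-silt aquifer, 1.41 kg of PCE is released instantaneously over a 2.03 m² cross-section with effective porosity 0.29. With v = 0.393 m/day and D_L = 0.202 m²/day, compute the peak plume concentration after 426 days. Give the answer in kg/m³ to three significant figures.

The peak of an instantaneous 1D plume sits at x = vt; there the Gaussian factor is 1 and C_max = M/(n_e·A·√(4πDt)), where n_e·A is the pore area the mass is dissolved in.
√(4πDt) = √(4π × 0.202 × 426) = 32.88 m, so C_max = 1.41/(0.29 × 2.03 × 32.88) = 0.0728 kg/m³.

0.0728 kg/m³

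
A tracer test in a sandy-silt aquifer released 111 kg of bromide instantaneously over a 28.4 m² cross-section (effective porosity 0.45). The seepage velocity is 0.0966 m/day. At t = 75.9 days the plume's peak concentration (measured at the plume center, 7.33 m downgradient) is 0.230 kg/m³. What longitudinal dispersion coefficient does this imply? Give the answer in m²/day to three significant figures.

At the plume center C_max = M/(n_e·A·√(4πDt)), so D = M²/(4πt·(n_e·A·C_max)²).
n_e·A·C_max = 0.45 × 28.4 × 0.230 = 2.939 kg/m.
D = 111²/(4π × 75.9 × 2.939²) = 1.50 m²/day.

1.50 m²/day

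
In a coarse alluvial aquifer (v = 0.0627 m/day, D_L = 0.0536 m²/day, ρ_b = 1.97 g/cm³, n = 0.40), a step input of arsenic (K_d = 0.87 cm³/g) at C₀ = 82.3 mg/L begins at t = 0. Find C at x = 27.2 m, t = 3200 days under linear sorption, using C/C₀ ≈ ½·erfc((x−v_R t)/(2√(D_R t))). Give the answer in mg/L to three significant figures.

Retardation factor R = 1 + ρ_b·K_d/n = 1 + 1.97 × 0.87/0.40 = 5.285.
Sorption retards both mechanisms: v_R = v/R = 0.01186 m/day, D_R = D/R = 0.01014 m²/day.
v_R·t = 0.01186 × 3200 = 37.952 m; 2√(D_R t) = 11.39 m; argument = (27.2 − 37.952)/11.39 = -0.9440.
C = C₀ × ½·erfc(-0.9440) = 82.3 × 0.9091 = 74.8 mg/L.

74.8 mg/L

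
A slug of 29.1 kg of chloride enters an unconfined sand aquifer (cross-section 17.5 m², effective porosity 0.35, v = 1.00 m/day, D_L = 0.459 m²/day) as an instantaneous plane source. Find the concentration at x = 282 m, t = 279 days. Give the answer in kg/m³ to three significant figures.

For an instantaneous plane source, C(x,t) = M/(n_e·A·√(4πDt)) · exp(−(x−vt)²/(4Dt)), with n_e·A the pore (flow) area.
Plume center vt = 1.00 × 279 = 279 m, so the well at 282 m is 3 m downgradient of the peak.
√(4πDt) = 40.12 m, giving peak height M/(n_e·A·√(4πDt)) = 29.1/(0.35 × 17.5 × 40.12) = 0.1184 kg/m³.
(x−vt)²/(4Dt) = (3)²/(4 × 0.459 × 279) = 0.01757; exp(−0.01757) = 0.9826.
C = 0.1184 × 0.9826 = 0.116 kg/m³.

0.116 kg/m³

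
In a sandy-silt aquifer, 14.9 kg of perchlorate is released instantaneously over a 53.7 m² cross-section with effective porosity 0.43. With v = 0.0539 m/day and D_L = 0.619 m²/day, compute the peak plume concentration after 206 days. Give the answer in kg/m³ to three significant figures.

The peak of an instantaneous 1D plume sits at x = vt; there the Gaussian factor is 1 and C_max = M/(n_e·A·√(4πDt)), where n_e·A is the pore area the mass is dissolved in.
√(4πDt) = √(4π × 0.619 × 206) = 40.03 m, so C_max = 14.9/(0.43 × 53.7 × 40.03) = 0.0161 kg/m³.

0.0161 kg/m³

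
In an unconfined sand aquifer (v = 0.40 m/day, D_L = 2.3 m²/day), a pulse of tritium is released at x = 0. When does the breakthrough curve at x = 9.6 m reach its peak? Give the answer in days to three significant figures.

13.6 days

For the 1D instantaneous-source solution, setting ∂C/∂t = 0 at fixed x gives v²t² + 2Dt − x² = 0, so t = (√(D² + v²x²) − D)/v².
√(D² + v²x²) = √(2.3² + 0.40² × 9.6²) = 4.476; v² = 0.16.
t = (4.476 − 2.3)/0.16 = 13.6 days (vs. the pure-advection estimate x/v = 24.0 d).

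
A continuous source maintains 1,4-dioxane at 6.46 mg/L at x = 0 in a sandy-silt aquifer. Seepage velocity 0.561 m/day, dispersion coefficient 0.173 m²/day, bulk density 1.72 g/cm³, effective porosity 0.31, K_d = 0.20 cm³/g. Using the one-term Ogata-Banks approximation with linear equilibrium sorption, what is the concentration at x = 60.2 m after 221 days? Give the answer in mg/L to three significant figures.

Retardation factor R = 1 + ρ_b·K_d/n = 1 + 1.72 × 0.20/0.31 = 2.110.
Sorption retards both mechanisms: v_R = v/R = 0.2659 m/day, D_R = D/R = 0.08199 m²/day.
v_R·t = 0.2659 × 221 = 58.7639 m; 2√(D_R t) = 8.513 m; argument = (60.2 − 58.7639)/8.513 = 0.1687.
C = C₀ × ½·erfc(0.1687) = 6.46 × 0.4057 = 2.62 mg/L.

2.62 mg/L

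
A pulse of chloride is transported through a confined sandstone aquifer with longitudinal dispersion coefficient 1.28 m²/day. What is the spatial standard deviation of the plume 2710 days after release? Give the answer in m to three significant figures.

Dispersive spreading gives a Gaussian with σ² = 2Dt; advection only shifts the center.
σ = √(2 × 1.28 × 2710) = 83.3 m.

83.3 m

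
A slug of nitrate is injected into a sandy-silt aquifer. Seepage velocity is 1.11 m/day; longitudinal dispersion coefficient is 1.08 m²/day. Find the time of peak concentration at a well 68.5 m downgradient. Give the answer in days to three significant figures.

60.8 days

For the 1D instantaneous-source solution, setting ∂C/∂t = 0 at fixed x gives v²t² + 2Dt − x² = 0, so t = (√(D² + v²x²) − D)/v².
√(D² + v²x²) = √(1.08² + 1.11² × 68.5²) = 76.04; v² = 1.2321.
t = (76.04 − 1.08)/1.2321 = 60.8 days (vs. the pure-advection estimate x/v = 61.7 d).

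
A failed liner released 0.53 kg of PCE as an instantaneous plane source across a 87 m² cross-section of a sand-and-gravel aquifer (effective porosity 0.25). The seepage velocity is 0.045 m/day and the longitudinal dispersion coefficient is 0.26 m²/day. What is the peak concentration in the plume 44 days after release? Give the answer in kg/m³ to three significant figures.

0.00203 kg/m³

The peak of an instantaneous 1D plume sits at x = vt; there the Gaussian factor is 1 and C_max = M/(n_e·A·√(4πDt)), where n_e·A is the pore area the mass is dissolved in.
√(4πDt) = √(4π × 0.26 × 44) = 11.99 m, so C_max = 0.53/(0.25 × 87 × 11.99) = 0.00203 kg/m³.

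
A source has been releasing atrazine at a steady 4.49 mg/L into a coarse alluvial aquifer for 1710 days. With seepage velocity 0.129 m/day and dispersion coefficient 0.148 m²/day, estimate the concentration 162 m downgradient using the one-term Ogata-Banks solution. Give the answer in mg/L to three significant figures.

For a continuous step input, C/C₀ ≈ ½·erfc((x−vt)/(2√(Dt))).
vt = 0.129 × 1710 = 220.59 m and 2√(Dt) = 2√(0.148 × 1710) = 31.82 m.
Argument (x−vt)/(2√(Dt)) = (162 − 220.59)/31.82 = -1.841; ½·erfc(-1.841) = 0.9954.
C = 4.49 × 0.9954 = 4.47 mg/L.

4.47 mg/L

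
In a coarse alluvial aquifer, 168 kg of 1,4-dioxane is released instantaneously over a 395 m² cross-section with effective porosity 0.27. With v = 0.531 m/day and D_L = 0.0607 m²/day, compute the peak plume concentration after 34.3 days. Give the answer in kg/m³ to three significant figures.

0.308 kg/m³

The peak of an instantaneous 1D plume sits at x = vt; there the Gaussian factor is 1 and C_max = M/(n_e·A·√(4πDt)), where n_e·A is the pore area the mass is dissolved in.
√(4πDt) = √(4π × 0.0607 × 34.3) = 5.115 m, so C_max = 168/(0.27 × 395 × 5.115) = 0.308 kg/m³.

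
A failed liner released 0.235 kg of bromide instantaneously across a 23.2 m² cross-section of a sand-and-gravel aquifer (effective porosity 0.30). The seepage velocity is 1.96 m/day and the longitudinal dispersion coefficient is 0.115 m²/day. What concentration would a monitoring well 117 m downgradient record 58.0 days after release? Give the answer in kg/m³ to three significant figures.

0.00244 kg/m³

For an instantaneous plane source, C(x,t) = M/(n_e·A·√(4πDt)) · exp(−(x−vt)²/(4Dt)), with n_e·A the pore (flow) area.
Plume center vt = 1.96 × 58.0 = 113.68 m, so the well at 117 m is 3.32 m downgradient of the peak.
√(4πDt) = 9.155 m, giving peak height M/(n_e·A·√(4πDt)) = 0.235/(0.30 × 23.2 × 9.155) = 0.003688 kg/m³.
(x−vt)²/(4Dt) = (3.32)²/(4 × 0.115 × 58.0) = 0.4131; exp(−0.4131) = 0.6616.
C = 0.003688 × 0.6616 = 0.00244 kg/m³.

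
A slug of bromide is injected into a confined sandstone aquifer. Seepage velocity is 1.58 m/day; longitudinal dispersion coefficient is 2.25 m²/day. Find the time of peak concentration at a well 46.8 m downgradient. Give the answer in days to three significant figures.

28.7 days

For the 1D instantaneous-source solution, setting ∂C/∂t = 0 at fixed x gives v²t² + 2Dt − x² = 0, so t = (√(D² + v²x²) − D)/v².
√(D² + v²x²) = √(2.25² + 1.58² × 46.8²) = 73.98; v² = 2.4964.
t = (73.98 − 2.25)/2.4964 = 28.7 days (vs. the pure-advection estimate x/v = 29.6 d).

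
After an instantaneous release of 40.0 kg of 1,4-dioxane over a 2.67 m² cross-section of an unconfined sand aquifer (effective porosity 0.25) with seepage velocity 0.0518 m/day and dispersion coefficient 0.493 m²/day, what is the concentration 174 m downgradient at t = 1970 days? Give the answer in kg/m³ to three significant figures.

For an instantaneous plane source, C(x,t) = M/(n_e·A·√(4πDt)) · exp(−(x−vt)²/(4Dt)), with n_e·A the pore (flow) area.
Plume center vt = 0.0518 × 1970 = 102.046 m, so the well at 174 m is 71.954 m downgradient of the peak.
√(4πDt) = 110.5 m, giving peak height M/(n_e·A·√(4πDt)) = 40.0/(0.25 × 2.67 × 110.5) = 0.5423 kg/m³.
(x−vt)²/(4Dt) = (71.954)²/(4 × 0.493 × 1970) = 1.333; exp(−1.333) = 0.2637.
C = 0.5423 × 0.2637 = 0.143 kg/m³.

0.143 kg/m³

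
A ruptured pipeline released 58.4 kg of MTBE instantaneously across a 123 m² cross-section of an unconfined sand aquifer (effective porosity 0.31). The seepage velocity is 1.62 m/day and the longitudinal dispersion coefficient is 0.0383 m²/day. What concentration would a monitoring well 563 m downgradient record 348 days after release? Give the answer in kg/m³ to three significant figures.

0.117 kg/m³

For an instantaneous plane source, C(x,t) = M/(n_e·A·√(4πDt)) · exp(−(x−vt)²/(4Dt)), with n_e·A the pore (flow) area.
Plume center vt = 1.62 × 348 = 563.76 m, so the well at 563 m is 0.76 m upgradient of the peak.
√(4πDt) = 12.94 m, giving peak height M/(n_e·A·√(4πDt)) = 58.4/(0.31 × 123 × 12.94) = 0.1184 kg/m³.
(x−vt)²/(4Dt) = (-0.76)²/(4 × 0.0383 × 348) = 0.01083; exp(−0.01083) = 0.9892.
C = 0.1184 × 0.9892 = 0.117 kg/m³.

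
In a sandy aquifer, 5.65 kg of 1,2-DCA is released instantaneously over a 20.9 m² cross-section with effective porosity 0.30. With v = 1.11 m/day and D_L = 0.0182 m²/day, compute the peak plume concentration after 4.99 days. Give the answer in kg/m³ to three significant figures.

The peak of an instantaneous 1D plume sits at x = vt; there the Gaussian factor is 1 and C_max = M/(n_e·A·√(4πDt)), where n_e·A is the pore area the mass is dissolved in.
√(4πDt) = √(4π × 0.0182 × 4.99) = 1.068 m, so C_max = 5.65/(0.30 × 20.9 × 1.068) = 0.844 kg/m³.

0.844 kg/m³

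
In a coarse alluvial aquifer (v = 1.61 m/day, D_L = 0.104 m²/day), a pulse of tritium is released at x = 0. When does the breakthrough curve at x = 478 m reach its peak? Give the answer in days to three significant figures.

For the 1D instantaneous-source solution, setting ∂C/∂t = 0 at fixed x gives v²t² + 2Dt − x² = 0, so t = (√(D² + v²x²) − D)/v².
√(D² + v²x²) = √(0.104² + 1.61² × 478²) = 769.6; v² = 2.5921.
t = (769.6 − 0.104)/2.5921 = 297 days (vs. the pure-advection estimate x/v = 297 d).

297 days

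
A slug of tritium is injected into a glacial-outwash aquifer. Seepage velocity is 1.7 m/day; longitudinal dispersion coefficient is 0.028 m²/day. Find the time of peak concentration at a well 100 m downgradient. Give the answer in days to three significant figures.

58.8 days

For the 1D instantaneous-source solution, setting ∂C/∂t = 0 at fixed x gives v²t² + 2Dt − x² = 0, so t = (√(D² + v²x²) − D)/v².
√(D² + v²x²) = √(0.028² + 1.7² × 100²) = 170.0; v² = 2.89.
t = (170.0 − 0.028)/2.89 = 58.8 days (vs. the pure-advection estimate x/v = 58.8 d).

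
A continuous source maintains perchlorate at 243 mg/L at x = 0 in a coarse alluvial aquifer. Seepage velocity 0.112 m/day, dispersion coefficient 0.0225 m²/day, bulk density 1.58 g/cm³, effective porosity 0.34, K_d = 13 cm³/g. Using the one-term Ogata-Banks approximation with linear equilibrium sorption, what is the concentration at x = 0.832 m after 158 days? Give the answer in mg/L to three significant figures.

Retardation factor R = 1 + ρ_b·K_d/n = 1 + 1.58 × 13/0.34 = 61.41.
Sorption retards both mechanisms: v_R = v/R = 0.001824 m/day, D_R = D/R = 0.0003664 m²/day.
v_R·t = 0.001824 × 158 = 0.288192 m; 2√(D_R t) = 0.4812 m; argument = (0.832 − 0.288192)/0.4812 = 1.130.
C = C₀ × ½·erfc(1.130) = 243 × 0.05501 = 13.4 mg/L.

13.4 mg/L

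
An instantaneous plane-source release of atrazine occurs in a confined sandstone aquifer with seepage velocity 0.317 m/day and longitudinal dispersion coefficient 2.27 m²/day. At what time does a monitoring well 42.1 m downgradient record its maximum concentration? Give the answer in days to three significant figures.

112 days

For the 1D instantaneous-source solution, setting ∂C/∂t = 0 at fixed x gives v²t² + 2Dt − x² = 0, so t = (√(D² + v²x²) − D)/v².
√(D² + v²x²) = √(2.27² + 0.317² × 42.1²) = 13.54; v² = 0.100489.
t = (13.54 − 2.27)/0.100489 = 112 days (vs. the pure-advection estimate x/v = 133 d).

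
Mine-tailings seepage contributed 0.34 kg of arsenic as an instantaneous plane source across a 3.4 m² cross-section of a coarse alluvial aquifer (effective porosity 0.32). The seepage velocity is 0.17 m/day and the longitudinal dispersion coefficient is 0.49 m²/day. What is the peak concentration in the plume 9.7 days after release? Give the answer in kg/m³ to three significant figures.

0.0404 kg/m³

The peak of an instantaneous 1D plume sits at x = vt; there the Gaussian factor is 1 and C_max = M/(n_e·A·√(4πDt)), where n_e·A is the pore area the mass is dissolved in.
√(4πDt) = √(4π × 0.49 × 9.7) = 7.728 m, so C_max = 0.34/(0.32 × 3.4 × 7.728) = 0.0404 kg/m³.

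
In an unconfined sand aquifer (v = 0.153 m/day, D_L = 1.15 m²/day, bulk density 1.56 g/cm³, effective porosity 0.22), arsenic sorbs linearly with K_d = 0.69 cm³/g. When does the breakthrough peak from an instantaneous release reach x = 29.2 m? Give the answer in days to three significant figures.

872 days

Retardation factor R = 1 + ρ_b·K_d/n = 1 + 1.56 × 0.69/0.22 = 5.893.
Sorption retards both mechanisms: v_R = v/R = 0.02596 m/day, D_R = D/R = 0.1951 m²/day.
Peak time from v_R²t² + 2D_R t − x² = 0: t = (√(D_R² + v_R²x²) − D_R)/v_R².
√(D_R² + v_R²x²) = √(0.1951² + 0.02596² × 29.2²) = 0.7827; v_R² = 0.0006739.
t = (0.7827 − 0.1951)/0.0006739 = 872 days.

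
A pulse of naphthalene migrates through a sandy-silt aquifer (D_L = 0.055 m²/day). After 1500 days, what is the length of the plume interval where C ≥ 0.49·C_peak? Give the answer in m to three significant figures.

The plume is Gaussian with σ = √(2Dt) = √(2 × 0.055 × 1500) = 12.85 m.
C/C_peak = exp(−Δx²/(2σ²)) = 0.49 ⇒ Δx = σ·√(−2 ln 0.49) = 12.85 × 1.194 = 15.34 m.
Width = 2Δx = 30.7 m.

30.7 m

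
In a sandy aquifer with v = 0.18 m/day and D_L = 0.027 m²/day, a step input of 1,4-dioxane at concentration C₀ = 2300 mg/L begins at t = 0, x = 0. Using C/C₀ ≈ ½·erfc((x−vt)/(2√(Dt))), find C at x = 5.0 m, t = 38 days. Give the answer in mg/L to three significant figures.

2070 mg/L

For a continuous step input, C/C₀ ≈ ½·erfc((x−vt)/(2√(Dt))).
vt = 0.18 × 38 = 6.84 m and 2√(Dt) = 2√(0.027 × 38) = 2.026 m.
Argument (x−vt)/(2√(Dt)) = (5.0 − 6.84)/2.026 = -0.9082; ½·erfc(-0.9082) = 0.9005.
C = 2300 × 0.9005 = 2070 mg/L.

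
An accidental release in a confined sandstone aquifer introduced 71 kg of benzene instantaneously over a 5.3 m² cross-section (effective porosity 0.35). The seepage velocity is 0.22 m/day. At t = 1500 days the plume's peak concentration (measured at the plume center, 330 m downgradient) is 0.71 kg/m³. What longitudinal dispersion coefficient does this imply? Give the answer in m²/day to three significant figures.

0.154 m²/day

At the plume center C_max = M/(n_e·A·√(4πDt)), so D = M²/(4πt·(n_e·A·C_max)²).
n_e·A·C_max = 0.35 × 5.3 × 0.71 = 1.317 kg/m.
D = 71²/(4π × 1500 × 1.317²) = 0.154 m²/day.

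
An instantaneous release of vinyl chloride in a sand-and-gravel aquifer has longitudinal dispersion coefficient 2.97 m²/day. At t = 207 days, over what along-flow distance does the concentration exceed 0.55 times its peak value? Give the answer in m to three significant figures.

The plume is Gaussian with σ = √(2Dt) = √(2 × 2.97 × 207) = 35.07 m.
C/C_peak = exp(−Δx²/(2σ²)) = 0.55 ⇒ Δx = σ·√(−2 ln 0.55) = 35.07 × 1.093 = 38.33 m.
Width = 2Δx = 76.7 m.

76.7 m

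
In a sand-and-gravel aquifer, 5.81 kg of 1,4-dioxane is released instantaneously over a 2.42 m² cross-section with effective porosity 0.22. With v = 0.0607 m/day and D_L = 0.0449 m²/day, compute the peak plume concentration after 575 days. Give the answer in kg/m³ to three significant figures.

0.606 kg/m³

The peak of an instantaneous 1D plume sits at x = vt; there the Gaussian factor is 1 and C_max = M/(n_e·A·√(4πDt)), where n_e·A is the pore area the mass is dissolved in.
√(4πDt) = √(4π × 0.0449 × 575) = 18.01 m, so C_max = 5.81/(0.22 × 2.42 × 18.01) = 0.606 kg/m³.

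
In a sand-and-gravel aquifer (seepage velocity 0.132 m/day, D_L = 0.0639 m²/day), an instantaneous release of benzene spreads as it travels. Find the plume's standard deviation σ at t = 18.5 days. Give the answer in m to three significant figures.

1.54 m

Dispersive spreading gives a Gaussian with σ² = 2Dt; advection only shifts the center.
σ = √(2 × 0.0639 × 18.5) = 1.54 m.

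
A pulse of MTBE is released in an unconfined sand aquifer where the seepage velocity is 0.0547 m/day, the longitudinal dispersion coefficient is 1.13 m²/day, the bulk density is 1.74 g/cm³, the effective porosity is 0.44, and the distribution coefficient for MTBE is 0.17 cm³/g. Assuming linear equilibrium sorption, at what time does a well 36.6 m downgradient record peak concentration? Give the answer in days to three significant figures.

653 days

Retardation factor R = 1 + ρ_b·K_d/n = 1 + 1.74 × 0.17/0.44 = 1.672.
Sorption retards both mechanisms: v_R = v/R = 0.03272 m/day, D_R = D/R = 0.6758 m²/day.
Peak time from v_R²t² + 2D_R t − x² = 0: t = (√(D_R² + v_R²x²) − D_R)/v_R².
√(D_R² + v_R²x²) = √(0.6758² + 0.03272² × 36.6²) = 1.375; v_R² = 0.001071.
t = (1.375 − 0.6758)/0.001071 = 653 days.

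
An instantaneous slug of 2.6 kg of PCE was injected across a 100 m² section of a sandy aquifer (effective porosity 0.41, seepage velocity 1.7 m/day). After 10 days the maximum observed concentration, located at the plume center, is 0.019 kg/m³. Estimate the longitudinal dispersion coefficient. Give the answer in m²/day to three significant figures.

At the plume center C_max = M/(n_e·A·√(4πDt)), so D = M²/(4πt·(n_e·A·C_max)²).
n_e·A·C_max = 0.41 × 100 × 0.019 = 0.7790 kg/m.
D = 2.6²/(4π × 10 × 0.7790²) = 0.0886 m²/day.

0.0886 m²/day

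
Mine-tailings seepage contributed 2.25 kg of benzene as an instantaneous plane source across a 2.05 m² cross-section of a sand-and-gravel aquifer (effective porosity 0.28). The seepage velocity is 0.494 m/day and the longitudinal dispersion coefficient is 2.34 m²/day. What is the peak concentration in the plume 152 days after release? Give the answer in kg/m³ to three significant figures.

The peak of an instantaneous 1D plume sits at x = vt; there the Gaussian factor is 1 and C_max = M/(n_e·A·√(4πDt)), where n_e·A is the pore area the mass is dissolved in.
√(4πDt) = √(4π × 2.34 × 152) = 66.86 m, so C_max = 2.25/(0.28 × 2.05 × 66.86) = 0.0586 kg/m³.

0.0586 kg/m³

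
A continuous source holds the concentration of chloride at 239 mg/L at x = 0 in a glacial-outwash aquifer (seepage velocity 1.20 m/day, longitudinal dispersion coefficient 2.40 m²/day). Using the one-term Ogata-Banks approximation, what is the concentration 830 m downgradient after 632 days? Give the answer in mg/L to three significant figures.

23.1 mg/L

For a continuous step input, C/C₀ ≈ ½·erfc((x−vt)/(2√(Dt))).
vt = 1.20 × 632 = 758.4 m and 2√(Dt) = 2√(2.40 × 632) = 77.89 m.
Argument (x−vt)/(2√(Dt)) = (830 − 758.4)/77.89 = 0.9192; ½·erfc(0.9192) = 0.09681.
C = 239 × 0.09681 = 23.1 mg/L.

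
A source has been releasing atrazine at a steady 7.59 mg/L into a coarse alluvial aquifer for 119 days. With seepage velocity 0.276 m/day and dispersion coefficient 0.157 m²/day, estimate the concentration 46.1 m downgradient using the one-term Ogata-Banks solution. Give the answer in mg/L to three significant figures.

0.114 mg/L

For a continuous step input, C/C₀ ≈ ½·erfc((x−vt)/(2√(Dt))).
vt = 0.276 × 119 = 32.844 m and 2√(Dt) = 2√(0.157 × 119) = 8.645 m.
Argument (x−vt)/(2√(Dt)) = (46.1 − 32.844)/8.645 = 1.533; ½·erfc(1.533) = 0.01508.
C = 7.59 × 0.01508 = 0.114 mg/L.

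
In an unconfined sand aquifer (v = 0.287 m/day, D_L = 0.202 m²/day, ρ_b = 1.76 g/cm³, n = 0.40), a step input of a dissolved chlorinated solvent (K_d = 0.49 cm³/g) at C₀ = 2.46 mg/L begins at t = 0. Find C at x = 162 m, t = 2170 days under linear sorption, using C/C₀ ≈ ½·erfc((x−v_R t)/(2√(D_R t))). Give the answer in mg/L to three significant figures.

2.42 mg/L

Retardation factor R = 1 + ρ_b·K_d/n = 1 + 1.76 × 0.49/0.40 = 3.156.
Sorption retards both mechanisms: v_R = v/R = 0.09094 m/day, D_R = D/R = 0.06401 m²/day.
v_R·t = 0.09094 × 2170 = 197.3398 m; 2√(D_R t) = 23.57 m; argument = (162 − 197.3398)/23.57 = -1.499.
C = C₀ × ½·erfc(-1.499) = 2.46 × 0.9830 = 2.42 mg/L.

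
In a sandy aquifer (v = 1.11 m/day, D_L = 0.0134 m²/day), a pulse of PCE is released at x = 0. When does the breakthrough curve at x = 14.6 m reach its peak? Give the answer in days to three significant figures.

For the 1D instantaneous-source solution, setting ∂C/∂t = 0 at fixed x gives v²t² + 2Dt − x² = 0, so t = (√(D² + v²x²) − D)/v².
√(D² + v²x²) = √(0.0134² + 1.11² × 14.6²) = 16.21; v² = 1.2321.
t = (16.21 − 0.0134)/1.2321 = 13.1 days (vs. the pure-advection estimate x/v = 13.2 d).

13.1 days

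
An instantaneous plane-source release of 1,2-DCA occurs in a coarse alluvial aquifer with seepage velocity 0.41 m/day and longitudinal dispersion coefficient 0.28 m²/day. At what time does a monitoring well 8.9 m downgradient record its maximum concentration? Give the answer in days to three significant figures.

20.1 days

For the 1D instantaneous-source solution, setting ∂C/∂t = 0 at fixed x gives v²t² + 2Dt − x² = 0, so t = (√(D² + v²x²) − D)/v².
√(D² + v²x²) = √(0.28² + 0.41² × 8.9²) = 3.660; v² = 0.1681.
t = (3.660 − 0.28)/0.1681 = 20.1 days (vs. the pure-advection estimate x/v = 21.7 d).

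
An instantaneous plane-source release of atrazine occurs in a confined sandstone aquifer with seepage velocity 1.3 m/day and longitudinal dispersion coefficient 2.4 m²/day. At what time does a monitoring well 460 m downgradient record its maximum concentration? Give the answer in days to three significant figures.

352 days

For the 1D instantaneous-source solution, setting ∂C/∂t = 0 at fixed x gives v²t² + 2Dt − x² = 0, so t = (√(D² + v²x²) − D)/v².
√(D² + v²x²) = √(2.4² + 1.3² × 460²) = 598.0; v² = 1.69.
t = (598.0 − 2.4)/1.69 = 352 days (vs. the pure-advection estimate x/v = 354 d).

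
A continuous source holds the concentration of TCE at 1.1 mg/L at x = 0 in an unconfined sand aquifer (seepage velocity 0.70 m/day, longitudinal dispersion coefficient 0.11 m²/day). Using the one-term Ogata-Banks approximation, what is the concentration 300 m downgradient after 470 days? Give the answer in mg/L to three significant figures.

For a continuous step input, C/C₀ ≈ ½·erfc((x−vt)/(2√(Dt))).
vt = 0.70 × 470 = 329 m and 2√(Dt) = 2√(0.11 × 470) = 14.38 m.
Argument (x−vt)/(2√(Dt)) = (300 − 329)/14.38 = -2.017; ½·erfc(-2.017) = 0.9978.
C = 1.1 × 0.9978 = 1.10 mg/L.

1.10 mg/L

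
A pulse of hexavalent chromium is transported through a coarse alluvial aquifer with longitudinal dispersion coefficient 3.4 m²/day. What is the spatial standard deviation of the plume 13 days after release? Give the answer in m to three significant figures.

Dispersive spreading gives a Gaussian with σ² = 2Dt; advection only shifts the center.
σ = √(2 × 3.4 × 13) = 9.40 m.

9.40 m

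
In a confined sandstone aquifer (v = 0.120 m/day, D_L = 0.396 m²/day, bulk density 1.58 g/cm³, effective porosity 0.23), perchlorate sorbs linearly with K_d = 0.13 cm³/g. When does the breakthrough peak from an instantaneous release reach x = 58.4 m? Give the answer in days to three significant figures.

871 days

Retardation factor R = 1 + ρ_b·K_d/n = 1 + 1.58 × 0.13/0.23 = 1.893.
Sorption retards both mechanisms: v_R = v/R = 0.06339 m/day, D_R = D/R = 0.2092 m²/day.
Peak time from v_R²t² + 2D_R t − x² = 0: t = (√(D_R² + v_R²x²) − D_R)/v_R².
√(D_R² + v_R²x²) = √(0.2092² + 0.06339² × 58.4²) = 3.708; v_R² = 0.004018.
t = (3.708 − 0.2092)/0.004018 = 871 days.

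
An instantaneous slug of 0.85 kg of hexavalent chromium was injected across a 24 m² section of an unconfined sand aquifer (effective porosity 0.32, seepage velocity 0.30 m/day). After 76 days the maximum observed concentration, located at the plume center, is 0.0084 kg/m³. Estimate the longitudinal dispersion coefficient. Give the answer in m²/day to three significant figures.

At the plume center C_max = M/(n_e·A·√(4πDt)), so D = M²/(4πt·(n_e·A·C_max)²).
n_e·A·C_max = 0.32 × 24 × 0.0084 = 0.06451 kg/m.
D = 0.85²/(4π × 76 × 0.06451²) = 0.182 m²/day.

0.182 m²/day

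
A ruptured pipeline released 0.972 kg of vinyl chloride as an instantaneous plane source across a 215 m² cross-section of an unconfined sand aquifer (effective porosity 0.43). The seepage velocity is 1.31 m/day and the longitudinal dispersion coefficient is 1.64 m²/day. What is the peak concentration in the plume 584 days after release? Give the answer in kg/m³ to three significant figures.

The peak of an instantaneous 1D plume sits at x = vt; there the Gaussian factor is 1 and C_max = M/(n_e·A·√(4πDt)), where n_e·A is the pore area the mass is dissolved in.
√(4πDt) = √(4π × 1.64 × 584) = 109.7 m, so C_max = 0.972/(0.43 × 215 × 109.7) = 9.58e-05 kg/m³.

9.58e-05 kg/m³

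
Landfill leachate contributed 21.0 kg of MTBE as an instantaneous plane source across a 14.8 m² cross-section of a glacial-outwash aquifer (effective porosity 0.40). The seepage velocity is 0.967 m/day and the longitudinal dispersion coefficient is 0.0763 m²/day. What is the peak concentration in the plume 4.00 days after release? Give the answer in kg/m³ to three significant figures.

The peak of an instantaneous 1D plume sits at x = vt; there the Gaussian factor is 1 and C_max = M/(n_e·A·√(4πDt)), where n_e·A is the pore area the mass is dissolved in.
√(4πDt) = √(4π × 0.0763 × 4.00) = 1.958 m, so C_max = 21.0/(0.40 × 14.8 × 1.958) = 1.81 kg/m³.

1.81 kg/m³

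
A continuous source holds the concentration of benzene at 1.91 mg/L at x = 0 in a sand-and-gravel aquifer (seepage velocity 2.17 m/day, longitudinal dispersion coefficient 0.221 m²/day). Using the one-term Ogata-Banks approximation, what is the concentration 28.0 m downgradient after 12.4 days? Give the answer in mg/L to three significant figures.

0.612 mg/L

For a continuous step input, C/C₀ ≈ ½·erfc((x−vt)/(2√(Dt))).
vt = 2.17 × 12.4 = 26.908 m and 2√(Dt) = 2√(0.221 × 12.4) = 3.311 m.
Argument (x−vt)/(2√(Dt)) = (28.0 − 26.908)/3.311 = 0.3298; ½·erfc(0.3298) = 0.3205.
C = 1.91 × 0.3205 = 0.612 mg/L.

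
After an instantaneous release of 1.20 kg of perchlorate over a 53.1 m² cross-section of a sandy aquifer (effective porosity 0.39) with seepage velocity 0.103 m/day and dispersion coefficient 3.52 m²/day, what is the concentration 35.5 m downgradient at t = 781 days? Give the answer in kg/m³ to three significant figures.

For an instantaneous plane source, C(x,t) = M/(n_e·A·√(4πDt)) · exp(−(x−vt)²/(4Dt)), with n_e·A the pore (flow) area.
Plume center vt = 0.103 × 781 = 80.443 m, so the well at 35.5 m is 44.943 m upgradient of the peak.
√(4πDt) = 185.9 m, giving peak height M/(n_e·A·√(4πDt)) = 1.20/(0.39 × 53.1 × 185.9) = 0.0003117 kg/m³.
(x−vt)²/(4Dt) = (-44.943)²/(4 × 3.52 × 781) = 0.1837; exp(−0.1837) = 0.8322.
C = 0.0003117 × 0.8322 = 0.000259 kg/m³.

0.000259 kg/m³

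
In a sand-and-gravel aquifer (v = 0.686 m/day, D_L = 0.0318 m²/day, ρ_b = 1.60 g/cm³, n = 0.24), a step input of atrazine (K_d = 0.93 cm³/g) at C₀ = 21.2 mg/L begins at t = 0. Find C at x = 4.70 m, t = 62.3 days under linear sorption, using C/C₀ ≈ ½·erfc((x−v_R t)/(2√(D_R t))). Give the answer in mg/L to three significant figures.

Retardation factor R = 1 + ρ_b·K_d/n = 1 + 1.60 × 0.93/0.24 = 7.200.
Sorption retards both mechanisms: v_R = v/R = 0.09528 m/day, D_R = D/R = 0.004417 m²/day.
v_R·t = 0.09528 × 62.3 = 5.935944 m; 2√(D_R t) = 1.049 m; argument = (4.70 − 5.935944)/1.049 = -1.178.
C = C₀ × ½·erfc(-1.178) = 21.2 × 0.9521 = 20.2 mg/L.

20.2 mg/L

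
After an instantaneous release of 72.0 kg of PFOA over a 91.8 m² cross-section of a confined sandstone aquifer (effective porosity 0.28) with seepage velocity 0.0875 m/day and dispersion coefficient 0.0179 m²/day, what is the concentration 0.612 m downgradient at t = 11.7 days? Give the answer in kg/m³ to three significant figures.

For an instantaneous plane source, C(x,t) = M/(n_e·A·√(4πDt)) · exp(−(x−vt)²/(4Dt)), with n_e·A the pore (flow) area.
Plume center vt = 0.0875 × 11.7 = 1.02375 m, so the well at 0.612 m is 0.41175 m upgradient of the peak.
√(4πDt) = 1.622 m, giving peak height M/(n_e·A·√(4πDt)) = 72.0/(0.28 × 91.8 × 1.622) = 1.727 kg/m³.
(x−vt)²/(4Dt) = (-0.41175)²/(4 × 0.0179 × 11.7) = 0.2024; exp(−0.2024) = 0.8168.
C = 1.727 × 0.8168 = 1.41 kg/m³.

1.41 kg/m³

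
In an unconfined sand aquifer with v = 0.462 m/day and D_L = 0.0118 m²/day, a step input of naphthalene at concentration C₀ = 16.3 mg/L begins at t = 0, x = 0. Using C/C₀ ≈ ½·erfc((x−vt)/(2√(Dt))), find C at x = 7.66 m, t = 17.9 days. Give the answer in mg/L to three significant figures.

For a continuous step input, C/C₀ ≈ ½·erfc((x−vt)/(2√(Dt))).
vt = 0.462 × 17.9 = 8.2698 m and 2√(Dt) = 2√(0.0118 × 17.9) = 0.9192 m.
Argument (x−vt)/(2√(Dt)) = (7.66 − 8.2698)/0.9192 = -0.6634; ½·erfc(-0.6634) = 0.8259.
C = 16.3 × 0.8259 = 13.5 mg/L.

13.5 mg/L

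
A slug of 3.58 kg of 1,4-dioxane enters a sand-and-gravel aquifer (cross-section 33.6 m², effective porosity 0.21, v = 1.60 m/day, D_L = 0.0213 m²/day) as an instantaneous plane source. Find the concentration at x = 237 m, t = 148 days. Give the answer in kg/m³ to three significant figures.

For an instantaneous plane source, C(x,t) = M/(n_e·A·√(4πDt)) · exp(−(x−vt)²/(4Dt)), with n_e·A the pore (flow) area.
Plume center vt = 1.60 × 148 = 236.8 m, so the well at 237 m is 0.2 m downgradient of the peak.
√(4πDt) = 6.294 m, giving peak height M/(n_e·A·√(4πDt)) = 3.58/(0.21 × 33.6 × 6.294) = 0.08061 kg/m³.
(x−vt)²/(4Dt) = (0.2)²/(4 × 0.0213 × 148) = 0.003172; exp(−0.003172) = 0.9968.
C = 0.08061 × 0.9968 = 0.0804 kg/m³.

0.0804 kg/m³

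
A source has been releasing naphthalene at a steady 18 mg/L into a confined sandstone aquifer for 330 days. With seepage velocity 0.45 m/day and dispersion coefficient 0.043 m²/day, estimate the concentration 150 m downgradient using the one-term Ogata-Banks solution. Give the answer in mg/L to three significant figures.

For a continuous step input, C/C₀ ≈ ½·erfc((x−vt)/(2√(Dt))).
vt = 0.45 × 330 = 148.5 m and 2√(Dt) = 2√(0.043 × 330) = 7.534 m.
Argument (x−vt)/(2√(Dt)) = (150 − 148.5)/7.534 = 0.1991; ½·erfc(0.1991) = 0.3891.
C = 18 × 0.3891 = 7.00 mg/L.

7.00 mg/L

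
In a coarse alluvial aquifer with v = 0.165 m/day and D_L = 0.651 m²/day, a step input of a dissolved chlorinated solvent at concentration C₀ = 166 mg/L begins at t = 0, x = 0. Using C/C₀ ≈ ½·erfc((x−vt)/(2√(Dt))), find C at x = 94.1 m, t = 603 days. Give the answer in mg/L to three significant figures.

For a continuous step input, C/C₀ ≈ ½·erfc((x−vt)/(2√(Dt))).
vt = 0.165 × 603 = 99.495 m and 2√(Dt) = 2√(0.651 × 603) = 39.63 m.
Argument (x−vt)/(2√(Dt)) = (94.1 − 99.495)/39.63 = -0.1361; ½·erfc(-0.1361) = 0.5763.
C = 166 × 0.5763 = 95.7 mg/L.

95.7 mg/L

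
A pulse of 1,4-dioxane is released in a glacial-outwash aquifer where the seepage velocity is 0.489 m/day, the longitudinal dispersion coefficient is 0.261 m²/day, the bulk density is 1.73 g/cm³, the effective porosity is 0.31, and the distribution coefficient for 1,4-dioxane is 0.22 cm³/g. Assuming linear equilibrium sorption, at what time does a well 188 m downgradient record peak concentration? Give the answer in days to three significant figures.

Retardation factor R = 1 + ρ_b·K_d/n = 1 + 1.73 × 0.22/0.31 = 2.228.
Sorption retards both mechanisms: v_R = v/R = 0.2195 m/day, D_R = D/R = 0.1171 m²/day.
Peak time from v_R²t² + 2D_R t − x² = 0: t = (√(D_R² + v_R²x²) − D_R)/v_R².
√(D_R² + v_R²x²) = √(0.1171² + 0.2195² × 188²) = 41.27; v_R² = 0.04818.
t = (41.27 − 0.1171)/0.04818 = 854 days.

854 days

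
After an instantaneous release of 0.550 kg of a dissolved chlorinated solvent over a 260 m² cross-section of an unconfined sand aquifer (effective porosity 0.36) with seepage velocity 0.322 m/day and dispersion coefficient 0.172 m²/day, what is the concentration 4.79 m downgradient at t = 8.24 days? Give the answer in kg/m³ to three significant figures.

For an instantaneous plane source, C(x,t) = M/(n_e·A·√(4πDt)) · exp(−(x−vt)²/(4Dt)), with n_e·A the pore (flow) area.
Plume center vt = 0.322 × 8.24 = 2.65328 m, so the well at 4.79 m is 2.13672 m downgradient of the peak.
√(4πDt) = 4.220 m, giving peak height M/(n_e·A·√(4πDt)) = 0.550/(0.36 × 260 × 4.220) = 0.001392 kg/m³.
(x−vt)²/(4Dt) = (2.13672)²/(4 × 0.172 × 8.24) = 0.8053; exp(−0.8053) = 0.4470.
C = 0.001392 × 0.4470 = 0.000622 kg/m³.

0.000622 kg/m³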